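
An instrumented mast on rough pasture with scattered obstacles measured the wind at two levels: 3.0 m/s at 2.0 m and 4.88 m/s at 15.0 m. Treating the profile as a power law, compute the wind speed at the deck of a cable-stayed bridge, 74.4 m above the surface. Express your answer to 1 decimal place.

First find α: α = ln(V₂/V₁)/ln(z₂/z₁) = ln(4.88/3.0)/ln(15.0/2.0) = 0.48653/2.01490 = 0.2415
Extrapolate from 15.0 m to 74.4 m: V₃ = 4.88 × (74.4/15.0)^0.2415 = 4.88 × 1.4721 = 7.1838 m/s

7.2 m/s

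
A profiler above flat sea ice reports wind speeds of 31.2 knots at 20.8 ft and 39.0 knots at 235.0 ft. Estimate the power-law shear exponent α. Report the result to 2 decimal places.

Power law: V₂/V₁ = (z₂/z₁)^α ⇒ α = ln(V₂/V₁) / ln(z₂/z₁)
α = ln(39.0/31.2) / ln(235.0/20.8) = ln(1.2500) / ln(11.2981)
  = 0.22314 / 2.42463 = 0.09203

α ≈ 0.09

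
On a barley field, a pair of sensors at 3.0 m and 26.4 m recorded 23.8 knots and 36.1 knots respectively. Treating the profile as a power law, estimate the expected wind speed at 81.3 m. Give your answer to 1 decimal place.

First find α: α = ln(V₂/V₁)/ln(z₂/z₁) = ln(36.1/23.8)/ln(26.4/3.0) = 0.41661/2.17475 = 0.1916
Extrapolate from 26.4 m to 81.3 m: V₃ = 36.1 × (81.3/26.4)^0.1916 = 36.1 × 1.2404 = 44.7800 knots

44.8 knots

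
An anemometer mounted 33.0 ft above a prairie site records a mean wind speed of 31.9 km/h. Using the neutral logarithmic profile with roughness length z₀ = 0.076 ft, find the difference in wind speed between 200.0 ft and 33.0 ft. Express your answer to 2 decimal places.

Log law: V₂ = V₁ · ln(z₂/z₀)/ln(z₁/z₀) = 31.9 × 7.8753/6.0735 = 41.3636 km/h
ΔV = 41.3636 − 31.9 = 9.4636 km/h

9.46 km/h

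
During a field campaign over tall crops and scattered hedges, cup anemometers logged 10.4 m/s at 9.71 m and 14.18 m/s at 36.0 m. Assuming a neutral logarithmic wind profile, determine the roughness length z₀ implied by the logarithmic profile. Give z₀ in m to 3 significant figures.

z₀ ≈ 0.264 m

Log law: V(z) ∝ ln(z/z₀). With r = V₁/V₂ = 10.4/14.18 = 0.73343,
r · ln(z₂/z₀) = ln(z₁/z₀) ⇒ ln z₀ = (ln z₁ − r·ln z₂)/(1 − r)
ln z₀ = (2.27316 − 0.73343×3.58352) / 0.26657 = -1.3321
z₀ = exp(-1.3321) = 0.2639 m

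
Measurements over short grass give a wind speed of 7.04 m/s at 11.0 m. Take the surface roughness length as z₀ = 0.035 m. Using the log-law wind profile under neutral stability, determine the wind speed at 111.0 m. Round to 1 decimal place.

Log law: V(z) ∝ ln(z/z₀), so V₂/V₁ = ln(z₂/z₀) / ln(z₁/z₀).
ln(111.0/0.035) = 8.0619, ln(11.0/0.035) = 5.7503
V₂ = 7.04 × 8.0619/5.7503 = 7.04 × 1.4020 = 9.8701 m/s

9.9 m/s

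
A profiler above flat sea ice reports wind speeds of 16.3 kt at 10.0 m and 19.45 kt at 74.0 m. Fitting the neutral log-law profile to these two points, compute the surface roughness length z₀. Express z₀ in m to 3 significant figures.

z₀ ≈ 0.000318 m

Log law: V(z) ∝ ln(z/z₀). With r = V₁/V₂ = 16.3/19.45 = 0.83805,
r · ln(z₂/z₀) = ln(z₁/z₀) ⇒ ln z₀ = (ln z₁ − r·ln z₂)/(1 − r)
ln z₀ = (2.30259 − 0.83805×4.30407) / 0.16195 = -8.0543
z₀ = exp(-8.0543) = 0.0003177 m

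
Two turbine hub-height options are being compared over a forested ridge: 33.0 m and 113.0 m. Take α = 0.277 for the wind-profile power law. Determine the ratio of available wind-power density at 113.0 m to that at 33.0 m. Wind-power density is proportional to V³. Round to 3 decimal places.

Speed ratio: V_B/V_A = (z_B/z_A)^α = (113.0/33.0)^0.277 = (3.4242)^0.277 = 1.40629
Power-density ratio: P_B/P_A = (V_B/V_A)³ = (1.40629)³ = 2.78114

2.781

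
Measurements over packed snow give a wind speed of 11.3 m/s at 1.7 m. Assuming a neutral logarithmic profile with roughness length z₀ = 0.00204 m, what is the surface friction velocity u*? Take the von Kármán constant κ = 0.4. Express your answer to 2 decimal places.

u* ≈ 0.67 m/s

Log law: V(z) = (u*/κ) · ln(z/z₀) ⇒ u* = κ · V / ln(z/z₀)
u* = 0.4 × 11.3 / ln(1.7/0.00204) = 0.4 × 11.3 / 6.7254
   = 4.5200 / 6.7254 = 0.6721 m/s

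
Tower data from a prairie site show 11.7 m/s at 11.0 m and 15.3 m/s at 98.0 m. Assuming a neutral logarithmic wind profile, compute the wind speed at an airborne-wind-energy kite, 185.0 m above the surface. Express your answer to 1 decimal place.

16.3 m/s

Log law: V ∝ ln(z/z₀). From the pair, with r = V₁/V₂ = 0.76471,
ln z₀ = (ln z₁ − r·ln z₂)/(1 − r) = (2.3979 − 0.76471×4.5850)/0.23529 = -4.7101 → z₀ = 0.009004 m
V₃ = V₁ · ln(z₃/z₀)/ln(z₁/z₀) = 11.7 × 9.9304/7.1080 = 16.3459 m/s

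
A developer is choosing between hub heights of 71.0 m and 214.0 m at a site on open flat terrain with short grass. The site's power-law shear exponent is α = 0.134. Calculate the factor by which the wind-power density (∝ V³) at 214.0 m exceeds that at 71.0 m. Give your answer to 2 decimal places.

1.56

Speed ratio: V_B/V_A = (z_B/z_A)^α = (214.0/71.0)^0.134 = (3.0141)^0.134 = 1.15933
Power-density ratio: P_B/P_A = (V_B/V_A)³ = (1.15933)³ = 1.55819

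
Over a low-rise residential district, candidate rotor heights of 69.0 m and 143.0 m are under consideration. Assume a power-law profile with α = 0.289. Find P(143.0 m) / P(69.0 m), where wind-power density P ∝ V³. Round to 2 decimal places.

1.88

Speed ratio: V_B/V_A = (z_B/z_A)^α = (143.0/69.0)^0.289 = (2.0725)^0.289 = 1.23443
Power-density ratio: P_B/P_A = (V_B/V_A)³ = (1.23443)³ = 1.88102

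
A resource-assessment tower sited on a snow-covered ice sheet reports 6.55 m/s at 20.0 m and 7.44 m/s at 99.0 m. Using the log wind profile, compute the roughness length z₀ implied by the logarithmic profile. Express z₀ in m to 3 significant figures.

z₀ ≈ 0.000155 m

Log law: V(z) ∝ ln(z/z₀). With r = V₁/V₂ = 6.55/7.44 = 0.88038,
r · ln(z₂/z₀) = ln(z₁/z₀) ⇒ ln z₀ = (ln z₁ − r·ln z₂)/(1 − r)
ln z₀ = (2.99573 − 0.88038×4.59512) / 0.11962 = -8.7750
z₀ = exp(-8.7750) = 0.0001545 m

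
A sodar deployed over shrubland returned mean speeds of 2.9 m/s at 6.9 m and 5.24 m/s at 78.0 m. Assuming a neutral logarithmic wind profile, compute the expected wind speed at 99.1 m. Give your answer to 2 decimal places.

Log law: V ∝ ln(z/z₀). From the pair, with r = V₁/V₂ = 0.55344,
ln z₀ = (ln z₁ − r·ln z₂)/(1 − r) = (1.9315 − 0.55344×4.3567)/0.44656 = -1.0741 → z₀ = 0.3416 m
V₃ = V₁ · ln(z₃/z₀)/ln(z₁/z₀) = 2.9 × 5.6702/3.0056 = 5.4710 m/s

5.47 m/s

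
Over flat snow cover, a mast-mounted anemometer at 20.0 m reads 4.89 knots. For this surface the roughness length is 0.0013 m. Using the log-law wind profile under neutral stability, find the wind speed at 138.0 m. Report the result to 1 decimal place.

Log law: V(z) ∝ ln(z/z₀), so V₂/V₁ = ln(z₂/z₀) / ln(z₁/z₀).
ln(138.0/0.0013) = 11.5726, ln(20.0/0.0013) = 9.6411
V₂ = 4.89 × 11.5726/9.6411 = 4.89 × 1.2003 = 5.8697 knots

5.9 knots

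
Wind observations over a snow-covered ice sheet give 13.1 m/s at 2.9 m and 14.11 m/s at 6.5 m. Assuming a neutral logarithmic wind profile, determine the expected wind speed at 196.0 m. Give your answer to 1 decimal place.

18.4 m/s

Log law: V ∝ ln(z/z₀). From the pair, with r = V₁/V₂ = 0.92842,
ln z₀ = (ln z₁ − r·ln z₂)/(1 − r) = (1.0647 − 0.92842×1.8718)/0.07158 = -9.4035 → z₀ = 0.00008243 m
V₃ = V₁ · ln(z₃/z₀)/ln(z₁/z₀) = 13.1 × 14.6816/10.4682 = 18.3727 m/s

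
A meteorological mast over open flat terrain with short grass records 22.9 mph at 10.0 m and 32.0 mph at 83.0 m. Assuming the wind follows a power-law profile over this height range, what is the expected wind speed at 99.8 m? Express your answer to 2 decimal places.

First find α: α = ln(V₂/V₁)/ln(z₂/z₁) = ln(32.0/22.9)/ln(83.0/10.0) = 0.33460/2.11626 = 0.1581
Extrapolate from 83.0 m to 99.8 m: V₃ = 32.0 × (99.8/83.0)^0.1581 = 32.0 × 1.0296 = 32.9463 mph

32.95 mph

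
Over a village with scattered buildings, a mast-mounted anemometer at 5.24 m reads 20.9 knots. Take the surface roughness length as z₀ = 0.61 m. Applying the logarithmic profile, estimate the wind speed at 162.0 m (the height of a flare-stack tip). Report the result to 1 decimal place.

Log law: V(z) ∝ ln(z/z₀), so V₂/V₁ = ln(z₂/z₀) / ln(z₁/z₀).
ln(162.0/0.61) = 5.5819, ln(5.24/0.61) = 2.1506
V₂ = 20.9 × 5.5819/2.1506 = 20.9 × 2.5955 = 54.2456 knots

54.2 knots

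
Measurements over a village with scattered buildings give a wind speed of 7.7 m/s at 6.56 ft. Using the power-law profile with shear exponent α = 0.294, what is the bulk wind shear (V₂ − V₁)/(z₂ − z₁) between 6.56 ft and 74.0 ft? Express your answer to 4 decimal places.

0.1186 m/s/ft

Power law: V₂ = V₁ · (z₂/z₁)^α = 7.7 × (11.2805)^0.294 = 15.6991 m/s
ΔV/Δz = (15.6991 − 7.7)/(74.0 − 6.56) = 7.9991/67.4400 = 0.11861 m/s/ft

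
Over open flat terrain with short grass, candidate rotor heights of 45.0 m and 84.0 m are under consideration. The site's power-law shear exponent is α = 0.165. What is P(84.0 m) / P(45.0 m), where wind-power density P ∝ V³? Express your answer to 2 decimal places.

Speed ratio: V_B/V_A = (z_B/z_A)^α = (84.0/45.0)^0.165 = (1.8667)^0.165 = 1.10848
Power-density ratio: P_B/P_A = (V_B/V_A)³ = (1.10848)³ = 1.36200

1.36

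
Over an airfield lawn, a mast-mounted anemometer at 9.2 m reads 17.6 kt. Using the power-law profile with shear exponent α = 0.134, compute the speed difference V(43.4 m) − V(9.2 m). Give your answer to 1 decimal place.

4.1 kt

Power law: V₂ = V₁ · (z₂/z₁)^α = 17.6 × (4.7174)^0.134 = 21.6665 kt
ΔV = 21.6665 − 17.6 = 4.0665 kt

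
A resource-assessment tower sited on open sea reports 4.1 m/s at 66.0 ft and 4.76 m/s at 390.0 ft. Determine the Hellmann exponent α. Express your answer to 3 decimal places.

α ≈ 0.084

Power law: V₂/V₁ = (z₂/z₁)^α ⇒ α = ln(V₂/V₁) / ln(z₂/z₁)
α = ln(4.76/4.1) / ln(390.0/66.0) = ln(1.1610) / ln(5.9091)
  = 0.14926 / 1.77649 = 0.08402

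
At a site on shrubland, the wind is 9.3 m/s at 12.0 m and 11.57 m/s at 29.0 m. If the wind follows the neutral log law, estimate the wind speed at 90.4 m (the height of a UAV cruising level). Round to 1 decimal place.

14.5 m/s

Log law: V ∝ ln(z/z₀). From the pair, with r = V₁/V₂ = 0.80380,
ln z₀ = (ln z₁ − r·ln z₂)/(1 − r) = (2.4849 − 0.80380×3.3673)/0.19620 = -1.1302 → z₀ = 0.3230 m
V₃ = V₁ · ln(z₃/z₀)/ln(z₁/z₀) = 9.3 × 5.6344/3.6151 = 14.4949 m/s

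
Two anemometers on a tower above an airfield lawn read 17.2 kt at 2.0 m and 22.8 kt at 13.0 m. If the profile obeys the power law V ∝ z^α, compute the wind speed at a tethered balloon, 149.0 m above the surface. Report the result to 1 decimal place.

First find α: α = ln(V₂/V₁)/ln(z₂/z₁) = ln(22.8/17.2)/ln(13.0/2.0) = 0.28185/1.87180 = 0.1506
Extrapolate from 13.0 m to 149.0 m: V₃ = 22.8 × (149.0/13.0)^0.1506 = 22.8 × 1.4438 = 32.9180 kt

32.9 kt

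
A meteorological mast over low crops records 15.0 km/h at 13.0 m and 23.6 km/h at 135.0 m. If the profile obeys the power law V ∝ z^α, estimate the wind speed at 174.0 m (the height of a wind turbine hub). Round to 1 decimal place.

First find α: α = ln(V₂/V₁)/ln(z₂/z₁) = ln(23.6/15.0)/ln(135.0/13.0) = 0.45320/2.34033 = 0.1936
Extrapolate from 135.0 m to 174.0 m: V₃ = 23.6 × (174.0/135.0)^0.1936 = 23.6 × 1.0504 = 24.7888 km/h

24.8 km/h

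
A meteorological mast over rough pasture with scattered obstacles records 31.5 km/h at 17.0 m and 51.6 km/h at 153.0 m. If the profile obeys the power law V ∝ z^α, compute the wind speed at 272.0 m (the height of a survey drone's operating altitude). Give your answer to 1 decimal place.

First find α: α = ln(V₂/V₁)/ln(z₂/z₁) = ln(51.6/31.5)/ln(153.0/17.0) = 0.49353/2.19722 = 0.2246
Extrapolate from 153.0 m to 272.0 m: V₃ = 51.6 × (272.0/153.0)^0.2246 = 51.6 × 1.1380 = 58.7187 km/h

58.7 km/h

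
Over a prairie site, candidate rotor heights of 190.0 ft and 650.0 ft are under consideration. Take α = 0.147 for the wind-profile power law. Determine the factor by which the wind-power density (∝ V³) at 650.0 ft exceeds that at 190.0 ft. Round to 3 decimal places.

Speed ratio: V_B/V_A = (z_B/z_A)^α = (650.0/190.0)^0.147 = (3.4211)^0.147 = 1.19818
Power-density ratio: P_B/P_A = (V_B/V_A)³ = (1.19818)³ = 1.72014

1.720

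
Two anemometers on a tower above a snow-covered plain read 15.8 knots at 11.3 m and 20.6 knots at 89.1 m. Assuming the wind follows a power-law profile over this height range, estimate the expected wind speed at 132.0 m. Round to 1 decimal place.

21.7 knots

First find α: α = ln(V₂/V₁)/ln(z₂/z₁) = ln(20.6/15.8)/ln(89.1/11.3) = 0.26528/2.06496 = 0.1285
Extrapolate from 89.1 m to 132.0 m: V₃ = 20.6 × (132.0/89.1)^0.1285 = 20.6 × 1.0518 = 21.6669 knots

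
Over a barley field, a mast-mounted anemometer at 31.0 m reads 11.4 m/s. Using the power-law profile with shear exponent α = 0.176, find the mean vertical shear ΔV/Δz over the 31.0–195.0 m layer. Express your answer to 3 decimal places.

0.027 m/s/m

Power law: V₂ = V₁ · (z₂/z₁)^α = 11.4 × (6.2903)^0.176 = 15.7569 m/s
ΔV/Δz = (15.7569 − 11.4)/(195.0 − 31.0) = 4.3569/164.0000 = 0.02657 m/s/m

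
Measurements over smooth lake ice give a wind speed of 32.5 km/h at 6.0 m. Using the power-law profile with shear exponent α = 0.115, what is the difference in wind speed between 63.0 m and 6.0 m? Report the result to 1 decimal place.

Power law: V₂ = V₁ · (z₂/z₁)^α = 32.5 × (10.5000)^0.115 = 42.5912 km/h
ΔV = 42.5912 − 32.5 = 10.0912 km/h

10.1 km/h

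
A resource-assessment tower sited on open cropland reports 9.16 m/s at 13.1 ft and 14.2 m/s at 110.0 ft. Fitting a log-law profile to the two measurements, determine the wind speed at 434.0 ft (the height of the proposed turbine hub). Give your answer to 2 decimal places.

17.45 m/s

Log law: V ∝ ln(z/z₀). From the pair, with r = V₁/V₂ = 0.64507,
ln z₀ = (ln z₁ − r·ln z₂)/(1 − r) = (2.5726 − 0.64507×4.7005)/0.35493 = -1.2947 → z₀ = 0.2740 ft
V₃ = V₁ · ln(z₃/z₀)/ln(z₁/z₀) = 9.16 × 7.3677/3.8673 = 17.4510 m/s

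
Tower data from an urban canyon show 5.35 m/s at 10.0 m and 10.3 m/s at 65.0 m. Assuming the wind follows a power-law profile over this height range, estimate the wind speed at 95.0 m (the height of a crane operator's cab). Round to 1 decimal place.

11.8 m/s

First find α: α = ln(V₂/V₁)/ln(z₂/z₁) = ln(10.3/5.35)/ln(65.0/10.0) = 0.65505/1.87180 = 0.3500
Extrapolate from 65.0 m to 95.0 m: V₃ = 10.3 × (95.0/65.0)^0.3500 = 10.3 × 1.1420 = 11.7629 m/s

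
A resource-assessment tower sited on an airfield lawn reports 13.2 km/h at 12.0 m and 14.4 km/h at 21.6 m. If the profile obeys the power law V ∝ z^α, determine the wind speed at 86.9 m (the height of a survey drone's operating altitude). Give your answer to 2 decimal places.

First find α: α = ln(V₂/V₁)/ln(z₂/z₁) = ln(14.4/13.2)/ln(21.6/12.0) = 0.08701/0.58779 = 0.1480
Extrapolate from 21.6 m to 86.9 m: V₃ = 14.4 × (86.9/21.6)^0.1480 = 14.4 × 1.2288 = 17.6953 km/h

17.70 km/h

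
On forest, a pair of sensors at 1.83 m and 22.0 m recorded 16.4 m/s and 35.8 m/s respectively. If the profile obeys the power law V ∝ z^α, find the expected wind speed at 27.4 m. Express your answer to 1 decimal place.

First find α: α = ln(V₂/V₁)/ln(z₂/z₁) = ln(35.8/16.4)/ln(22.0/1.83) = 0.78067/2.48673 = 0.3139
Extrapolate from 22.0 m to 27.4 m: V₃ = 35.8 × (27.4/22.0)^0.3139 = 35.8 × 1.0713 = 38.3539 m/s

38.4 m/s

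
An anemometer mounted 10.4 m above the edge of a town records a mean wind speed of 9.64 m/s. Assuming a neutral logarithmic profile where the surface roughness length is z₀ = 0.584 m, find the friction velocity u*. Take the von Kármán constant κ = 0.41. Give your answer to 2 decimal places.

u* ≈ 1.37 m/s

Log law: V(z) = (u*/κ) · ln(z/z₀) ⇒ u* = κ · V / ln(z/z₀)
u* = 0.41 × 9.64 / ln(10.4/0.584) = 0.41 × 9.64 / 2.8797
   = 3.9524 / 2.8797 = 1.3725 m/s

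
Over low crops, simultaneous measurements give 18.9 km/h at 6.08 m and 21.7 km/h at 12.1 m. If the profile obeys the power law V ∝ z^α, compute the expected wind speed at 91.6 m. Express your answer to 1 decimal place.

First find α: α = ln(V₂/V₁)/ln(z₂/z₁) = ln(21.7/18.9)/ln(12.1/6.08) = 0.13815/0.68820 = 0.2007
Extrapolate from 12.1 m to 91.6 m: V₃ = 21.7 × (91.6/12.1)^0.2007 = 21.7 × 1.5013 = 32.5787 km/h

32.6 km/h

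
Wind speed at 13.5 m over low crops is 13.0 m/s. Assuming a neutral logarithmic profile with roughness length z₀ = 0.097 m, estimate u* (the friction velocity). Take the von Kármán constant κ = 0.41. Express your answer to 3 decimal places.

u* ≈ 1.080 m/s

Log law: V(z) = (u*/κ) · ln(z/z₀) ⇒ u* = κ · V / ln(z/z₀)
u* = 0.41 × 13.0 / ln(13.5/0.097) = 0.41 × 13.0 / 4.9357
   = 5.3300 / 4.9357 = 1.0799 m/s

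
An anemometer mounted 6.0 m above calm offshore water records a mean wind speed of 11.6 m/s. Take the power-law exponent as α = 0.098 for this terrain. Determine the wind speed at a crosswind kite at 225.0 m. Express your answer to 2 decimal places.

Power-law profile: V₂ = V₁ · (z₂/z₁)^α
V₂ = 11.6 × (225.0/6.0)^0.098 = 11.6 × (37.5000)^0.098
    = 11.6 × 1.4264 = 16.5468 m/s

16.55 m/s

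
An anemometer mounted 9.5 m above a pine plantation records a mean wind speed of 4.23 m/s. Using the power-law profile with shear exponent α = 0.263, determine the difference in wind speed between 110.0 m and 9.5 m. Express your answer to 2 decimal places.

Power law: V₂ = V₁ · (z₂/z₁)^α = 4.23 × (11.5789)^0.263 = 8.0554 m/s
ΔV = 8.0554 − 4.23 = 3.8254 m/s

3.83 m/s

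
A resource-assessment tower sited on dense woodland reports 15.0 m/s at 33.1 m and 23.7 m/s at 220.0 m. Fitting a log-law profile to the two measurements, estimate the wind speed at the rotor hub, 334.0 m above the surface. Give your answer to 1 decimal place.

25.6 m/s

Log law: V ∝ ln(z/z₀). From the pair, with r = V₁/V₂ = 0.63291,
ln z₀ = (ln z₁ − r·ln z₂)/(1 − r) = (3.4995 − 0.63291×5.3936)/0.36709 = 0.2339 → z₀ = 1.263 m
V₃ = V₁ · ln(z₃/z₀)/ln(z₁/z₀) = 15.0 × 5.5773/3.2657 = 25.6177 m/s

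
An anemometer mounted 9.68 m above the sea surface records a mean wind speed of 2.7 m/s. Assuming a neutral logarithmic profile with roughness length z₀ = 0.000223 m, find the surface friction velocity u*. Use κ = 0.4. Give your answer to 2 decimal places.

u* ≈ 0.10 m/s

Log law: V(z) = (u*/κ) · ln(z/z₀) ⇒ u* = κ · V / ln(z/z₀)
u* = 0.4 × 2.7 / ln(9.68/0.000223) = 0.4 × 2.7 / 10.6784
   = 1.0800 / 10.6784 = 0.1011 m/s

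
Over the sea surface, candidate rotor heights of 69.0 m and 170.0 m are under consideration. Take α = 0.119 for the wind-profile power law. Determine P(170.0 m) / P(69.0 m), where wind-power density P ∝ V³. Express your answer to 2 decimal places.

1.38

Speed ratio: V_B/V_A = (z_B/z_A)^α = (170.0/69.0)^0.119 = (2.4638)^0.119 = 1.11327
Power-density ratio: P_B/P_A = (V_B/V_A)³ = (1.11327)³ = 1.37975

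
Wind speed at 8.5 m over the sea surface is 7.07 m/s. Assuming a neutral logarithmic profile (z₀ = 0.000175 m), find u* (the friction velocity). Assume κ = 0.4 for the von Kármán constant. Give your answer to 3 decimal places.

u* ≈ 0.262 m/s

Log law: V(z) = (u*/κ) · ln(z/z₀) ⇒ u* = κ · V / ln(z/z₀)
u* = 0.4 × 7.07 / ln(8.5/0.000175) = 0.4 × 7.07 / 10.7908
   = 2.8280 / 10.7908 = 0.2621 m/s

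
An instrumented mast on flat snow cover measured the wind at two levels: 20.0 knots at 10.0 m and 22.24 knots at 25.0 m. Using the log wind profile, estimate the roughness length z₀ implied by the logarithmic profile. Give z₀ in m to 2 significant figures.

Log law: V(z) ∝ ln(z/z₀). With r = V₁/V₂ = 20.0/22.24 = 0.89928,
r · ln(z₂/z₀) = ln(z₁/z₀) ⇒ ln z₀ = (ln z₁ − r·ln z₂)/(1 − r)
ln z₀ = (2.30259 − 0.89928×3.21888) / 0.10072 = -5.8786
z₀ = exp(-5.8786) = 0.002799 m

z₀ ≈ 0.0028 m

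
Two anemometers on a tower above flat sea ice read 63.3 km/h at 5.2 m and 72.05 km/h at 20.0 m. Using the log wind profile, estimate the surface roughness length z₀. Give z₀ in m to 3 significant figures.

z₀ ≈ 0.000305 m

Log law: V(z) ∝ ln(z/z₀). With r = V₁/V₂ = 63.3/72.05 = 0.87856,
r · ln(z₂/z₀) = ln(z₁/z₀) ⇒ ln z₀ = (ln z₁ − r·ln z₂)/(1 − r)
ln z₀ = (1.64866 − 0.87856×2.99573) / 0.12144 = -8.0965
z₀ = exp(-8.0965) = 0.0003046 m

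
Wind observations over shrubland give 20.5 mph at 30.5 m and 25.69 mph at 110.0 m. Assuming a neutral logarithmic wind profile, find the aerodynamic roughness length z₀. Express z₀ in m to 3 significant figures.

Log law: V(z) ∝ ln(z/z₀). With r = V₁/V₂ = 20.5/25.69 = 0.79798,
r · ln(z₂/z₀) = ln(z₁/z₀) ⇒ ln z₀ = (ln z₁ − r·ln z₂)/(1 − r)
ln z₀ = (3.41773 − 0.79798×4.70048) / 0.20202 = -1.6490
z₀ = exp(-1.6490) = 0.1922 m

z₀ ≈ 0.192 m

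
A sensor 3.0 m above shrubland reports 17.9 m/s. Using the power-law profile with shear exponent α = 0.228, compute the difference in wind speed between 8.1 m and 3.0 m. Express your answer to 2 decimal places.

Power law: V₂ = V₁ · (z₂/z₁)^α = 17.9 × (2.7000)^0.228 = 22.4494 m/s
ΔV = 22.4494 − 17.9 = 4.5494 m/s

4.55 m/s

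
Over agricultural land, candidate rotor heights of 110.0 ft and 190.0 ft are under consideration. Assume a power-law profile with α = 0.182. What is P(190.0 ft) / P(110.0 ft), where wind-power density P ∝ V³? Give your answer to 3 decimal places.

1.348

Speed ratio: V_B/V_A = (z_B/z_A)^α = (190.0/110.0)^0.182 = (1.7273)^0.182 = 1.10459
Power-density ratio: P_B/P_A = (V_B/V_A)³ = (1.10459)³ = 1.34772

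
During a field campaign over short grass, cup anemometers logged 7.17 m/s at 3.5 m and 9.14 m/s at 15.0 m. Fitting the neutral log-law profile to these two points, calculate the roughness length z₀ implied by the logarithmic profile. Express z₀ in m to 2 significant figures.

Log law: V(z) ∝ ln(z/z₀). With r = V₁/V₂ = 7.17/9.14 = 0.78446,
r · ln(z₂/z₀) = ln(z₁/z₀) ⇒ ln z₀ = (ln z₁ − r·ln z₂)/(1 − r)
ln z₀ = (1.25276 − 0.78446×2.70805) / 0.21554 = -4.0439
z₀ = exp(-4.0439) = 0.01753 m

z₀ ≈ 0.018 m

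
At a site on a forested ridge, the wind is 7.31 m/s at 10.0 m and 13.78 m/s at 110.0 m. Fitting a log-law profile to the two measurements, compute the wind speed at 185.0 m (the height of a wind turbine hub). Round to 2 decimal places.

15.18 m/s

Log law: V ∝ ln(z/z₀). From the pair, with r = V₁/V₂ = 0.53048,
ln z₀ = (ln z₁ − r·ln z₂)/(1 − r) = (2.3026 − 0.53048×4.7005)/0.46952 = -0.4066 → z₀ = 0.6659 m
V₃ = V₁ · ln(z₃/z₀)/ln(z₁/z₀) = 7.31 × 5.6270/2.7092 = 15.1827 m/s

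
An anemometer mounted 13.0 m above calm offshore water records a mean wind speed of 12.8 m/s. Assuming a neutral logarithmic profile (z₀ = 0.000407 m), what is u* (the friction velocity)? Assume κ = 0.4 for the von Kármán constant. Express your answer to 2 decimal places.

u* ≈ 0.49 m/s

Log law: V(z) = (u*/κ) · ln(z/z₀) ⇒ u* = κ · V / ln(z/z₀)
u* = 0.4 × 12.8 / ln(13.0/0.000407) = 0.4 × 12.8 / 10.3716
   = 5.1200 / 10.3716 = 0.4937 m/s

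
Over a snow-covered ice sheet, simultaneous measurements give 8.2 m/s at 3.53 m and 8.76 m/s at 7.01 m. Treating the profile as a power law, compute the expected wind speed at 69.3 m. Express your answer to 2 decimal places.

First find α: α = ln(V₂/V₁)/ln(z₂/z₁) = ln(8.76/8.2)/ln(7.01/3.53) = 0.06606/0.68604 = 0.0963
Extrapolate from 7.01 m to 69.3 m: V₃ = 8.76 × (69.3/7.01)^0.0963 = 8.76 × 1.2469 = 10.9224 m/s

10.92 m/s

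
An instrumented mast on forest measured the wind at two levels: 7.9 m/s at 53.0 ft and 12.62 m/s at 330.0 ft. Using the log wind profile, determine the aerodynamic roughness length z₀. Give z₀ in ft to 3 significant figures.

Log law: V(z) ∝ ln(z/z₀). With r = V₁/V₂ = 7.9/12.62 = 0.62599,
r · ln(z₂/z₀) = ln(z₁/z₀) ⇒ ln z₀ = (ln z₁ − r·ln z₂)/(1 − r)
ln z₀ = (3.97029 − 0.62599×5.79909) / 0.37401 = 0.9094
z₀ = exp(0.9094) = 2.483 ft

z₀ ≈ 2.48 ft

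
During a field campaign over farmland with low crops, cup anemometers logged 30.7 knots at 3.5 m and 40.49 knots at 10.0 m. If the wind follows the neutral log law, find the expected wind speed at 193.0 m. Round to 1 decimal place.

68.1 knots

Log law: V ∝ ln(z/z₀). From the pair, with r = V₁/V₂ = 0.75821,
ln z₀ = (ln z₁ − r·ln z₂)/(1 − r) = (1.2528 − 0.75821×2.3026)/0.24179 = -2.0393 → z₀ = 0.1301 m
V₃ = V₁ · ln(z₃/z₀)/ln(z₁/z₀) = 30.7 × 7.3020/3.2921 = 68.0941 knots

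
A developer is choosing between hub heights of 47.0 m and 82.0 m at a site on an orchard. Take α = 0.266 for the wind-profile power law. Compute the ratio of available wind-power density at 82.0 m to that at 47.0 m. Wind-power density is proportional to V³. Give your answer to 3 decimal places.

Speed ratio: V_B/V_A = (z_B/z_A)^α = (82.0/47.0)^0.266 = (1.7447)^0.266 = 1.15957
Power-density ratio: P_B/P_A = (V_B/V_A)³ = (1.15957)³ = 1.55916

1.559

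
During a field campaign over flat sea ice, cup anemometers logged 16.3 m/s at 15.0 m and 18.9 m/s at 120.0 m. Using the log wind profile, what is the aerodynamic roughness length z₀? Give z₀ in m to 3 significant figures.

z₀ ≈ 0.0000327 m

Log law: V(z) ∝ ln(z/z₀). With r = V₁/V₂ = 16.3/18.9 = 0.86243,
r · ln(z₂/z₀) = ln(z₁/z₀) ⇒ ln z₀ = (ln z₁ − r·ln z₂)/(1 − r)
ln z₀ = (2.70805 − 0.86243×4.78749) / 0.13757 = -10.3284
z₀ = exp(-10.3284) = 0.00003269 m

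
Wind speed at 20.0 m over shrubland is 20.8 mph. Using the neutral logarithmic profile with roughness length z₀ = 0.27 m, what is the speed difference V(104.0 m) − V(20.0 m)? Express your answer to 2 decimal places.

7.97 mph

Log law: V₂ = V₁ · ln(z₂/z₀)/ln(z₁/z₀) = 20.8 × 5.9537/4.3051 = 28.7655 mph
ΔV = 28.7655 − 20.8 = 7.9655 mph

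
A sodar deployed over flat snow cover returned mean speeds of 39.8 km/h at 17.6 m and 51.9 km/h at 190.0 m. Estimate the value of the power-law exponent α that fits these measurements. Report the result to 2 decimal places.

α ≈ 0.11

Power law: V₂/V₁ = (z₂/z₁)^α ⇒ α = ln(V₂/V₁) / ln(z₂/z₁)
α = ln(51.9/39.8) / ln(190.0/17.6) = ln(1.3040) / ln(10.7955)
  = 0.26545 / 2.37913 = 0.11158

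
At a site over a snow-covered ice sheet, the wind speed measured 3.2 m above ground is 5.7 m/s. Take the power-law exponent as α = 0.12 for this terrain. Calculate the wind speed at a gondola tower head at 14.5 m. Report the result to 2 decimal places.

Power-law profile: V₂ = V₁ · (z₂/z₁)^α
V₂ = 5.7 × (14.5/3.2)^0.12 = 5.7 × (4.5312)^0.12
    = 5.7 × 1.1988 = 6.8332 m/s

6.83 m/s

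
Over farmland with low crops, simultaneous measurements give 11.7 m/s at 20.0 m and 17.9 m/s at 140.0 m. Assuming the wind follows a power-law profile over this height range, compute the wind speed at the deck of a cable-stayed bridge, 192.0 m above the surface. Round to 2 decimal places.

19.18 m/s

First find α: α = ln(V₂/V₁)/ln(z₂/z₁) = ln(17.9/11.7)/ln(140.0/20.0) = 0.42521/1.94591 = 0.2185
Extrapolate from 140.0 m to 192.0 m: V₃ = 17.9 × (192.0/140.0)^0.2185 = 17.9 × 1.0715 = 19.1791 m/s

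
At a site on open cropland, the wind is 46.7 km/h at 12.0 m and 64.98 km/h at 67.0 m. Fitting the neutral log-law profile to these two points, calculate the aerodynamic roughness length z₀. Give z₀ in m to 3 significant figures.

Log law: V(z) ∝ ln(z/z₀). With r = V₁/V₂ = 46.7/64.98 = 0.71868,
r · ln(z₂/z₀) = ln(z₁/z₀) ⇒ ln z₀ = (ln z₁ − r·ln z₂)/(1 − r)
ln z₀ = (2.48491 − 0.71868×4.20469) / 0.28132 = -1.9086
z₀ = exp(-1.9086) = 0.1483 m

z₀ ≈ 0.148 m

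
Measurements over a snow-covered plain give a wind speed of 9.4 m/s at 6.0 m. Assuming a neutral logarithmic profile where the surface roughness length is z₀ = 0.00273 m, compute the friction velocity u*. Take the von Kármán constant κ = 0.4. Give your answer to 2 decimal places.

u* ≈ 0.49 m/s

Log law: V(z) = (u*/κ) · ln(z/z₀) ⇒ u* = κ · V / ln(z/z₀)
u* = 0.4 × 9.4 / ln(6.0/0.00273) = 0.4 × 9.4 / 7.6952
   = 3.7600 / 7.6952 = 0.4886 m/s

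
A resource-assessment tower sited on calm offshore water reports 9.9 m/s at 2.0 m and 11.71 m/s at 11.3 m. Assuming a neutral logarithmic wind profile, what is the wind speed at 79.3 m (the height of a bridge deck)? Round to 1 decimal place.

Log law: V ∝ ln(z/z₀). From the pair, with r = V₁/V₂ = 0.84543,
ln z₀ = (ln z₁ − r·ln z₂)/(1 − r) = (0.6931 − 0.84543×2.4248)/0.15457 = -8.7783 → z₀ = 0.0001540 m
V₃ = V₁ · ln(z₃/z₀)/ln(z₁/z₀) = 9.9 × 13.1516/9.4715 = 13.7466 m/s

13.7 m/s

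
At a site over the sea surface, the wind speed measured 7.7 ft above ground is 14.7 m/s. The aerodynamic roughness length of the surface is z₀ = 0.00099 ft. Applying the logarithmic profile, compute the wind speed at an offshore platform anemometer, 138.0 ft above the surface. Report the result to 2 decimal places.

19.44 m/s

Log law: V(z) ∝ ln(z/z₀), so V₂/V₁ = ln(z₂/z₀) / ln(z₁/z₀).
ln(138.0/0.00099) = 11.8451, ln(7.7/0.00099) = 8.9590
V₂ = 14.7 × 11.8451/8.9590 = 14.7 × 1.3221 = 19.4354 m/s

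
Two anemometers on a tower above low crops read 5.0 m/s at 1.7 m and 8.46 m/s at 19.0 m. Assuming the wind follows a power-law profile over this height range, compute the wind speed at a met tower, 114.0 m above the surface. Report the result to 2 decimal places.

12.50 m/s

First find α: α = ln(V₂/V₁)/ln(z₂/z₁) = ln(8.46/5.0)/ln(19.0/1.7) = 0.52591/2.41381 = 0.2179
Extrapolate from 19.0 m to 114.0 m: V₃ = 8.46 × (114.0/19.0)^0.2179 = 8.46 × 1.4775 = 12.5000 m/s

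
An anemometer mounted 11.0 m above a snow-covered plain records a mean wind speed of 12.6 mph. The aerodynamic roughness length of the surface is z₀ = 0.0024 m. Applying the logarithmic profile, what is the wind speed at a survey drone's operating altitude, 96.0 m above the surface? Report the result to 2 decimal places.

15.84 mph

Log law: V(z) ∝ ln(z/z₀), so V₂/V₁ = ln(z₂/z₀) / ln(z₁/z₀).
ln(96.0/0.0024) = 10.5966, ln(11.0/0.0024) = 8.4302
V₂ = 12.6 × 10.5966/8.4302 = 12.6 × 1.2570 = 15.8380 mph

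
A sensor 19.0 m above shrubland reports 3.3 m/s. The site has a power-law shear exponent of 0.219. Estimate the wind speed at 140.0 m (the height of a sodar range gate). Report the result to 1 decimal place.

5.1 m/s

Power-law profile: V₂ = V₁ · (z₂/z₁)^α
V₂ = 3.3 × (140.0/19.0)^0.219 = 3.3 × (7.3684)^0.219
    = 3.3 × 1.5487 = 5.1106 m/s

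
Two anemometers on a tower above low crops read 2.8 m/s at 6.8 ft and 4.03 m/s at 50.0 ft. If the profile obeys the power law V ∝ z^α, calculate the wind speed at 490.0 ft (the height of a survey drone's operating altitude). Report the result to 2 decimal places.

6.11 m/s

First find α: α = ln(V₂/V₁)/ln(z₂/z₁) = ln(4.03/2.8)/ln(50.0/6.8) = 0.36415/1.99510 = 0.1825
Extrapolate from 50.0 ft to 490.0 ft: V₃ = 4.03 × (490.0/50.0)^0.1825 = 4.03 × 1.5168 = 6.1126 m/s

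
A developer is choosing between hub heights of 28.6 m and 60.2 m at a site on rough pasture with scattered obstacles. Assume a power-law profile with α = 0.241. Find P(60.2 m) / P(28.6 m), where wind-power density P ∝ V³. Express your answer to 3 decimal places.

Speed ratio: V_B/V_A = (z_B/z_A)^α = (60.2/28.6)^0.241 = (2.1049)^0.241 = 1.19646
Power-density ratio: P_B/P_A = (V_B/V_A)³ = (1.19646)³ = 1.71276

1.713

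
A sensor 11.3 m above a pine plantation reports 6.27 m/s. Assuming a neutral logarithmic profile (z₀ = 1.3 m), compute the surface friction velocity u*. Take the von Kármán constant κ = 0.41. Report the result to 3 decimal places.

Log law: V(z) = (u*/κ) · ln(z/z₀) ⇒ u* = κ · V / ln(z/z₀)
u* = 0.41 × 6.27 / ln(11.3/1.3) = 0.41 × 6.27 / 2.1624
   = 2.5707 / 2.1624 = 1.1888 m/s

u* ≈ 1.189 m/s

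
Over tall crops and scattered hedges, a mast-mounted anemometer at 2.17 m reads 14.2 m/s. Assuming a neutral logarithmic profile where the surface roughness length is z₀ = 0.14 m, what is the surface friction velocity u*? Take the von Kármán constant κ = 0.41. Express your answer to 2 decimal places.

u* ≈ 2.12 m/s

Log law: V(z) = (u*/κ) · ln(z/z₀) ⇒ u* = κ · V / ln(z/z₀)
u* = 0.41 × 14.2 / ln(2.17/0.14) = 0.41 × 14.2 / 2.7408
   = 5.8220 / 2.7408 = 2.1242 m/s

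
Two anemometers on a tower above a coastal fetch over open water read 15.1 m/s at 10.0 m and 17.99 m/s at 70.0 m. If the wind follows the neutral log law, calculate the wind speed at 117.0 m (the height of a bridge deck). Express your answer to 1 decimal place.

Log law: V ∝ ln(z/z₀). From the pair, with r = V₁/V₂ = 0.83936,
ln z₀ = (ln z₁ − r·ln z₂)/(1 − r) = (2.3026 − 0.83936×4.2485)/0.16064 = -7.8646 → z₀ = 0.0003841 m
V₃ = V₁ · ln(z₃/z₀)/ln(z₁/z₀) = 15.1 × 12.6268/10.1672 = 18.7529 m/s

18.8 m/s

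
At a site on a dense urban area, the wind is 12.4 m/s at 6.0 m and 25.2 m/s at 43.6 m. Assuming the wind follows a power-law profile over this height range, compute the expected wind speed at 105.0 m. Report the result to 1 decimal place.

First find α: α = ln(V₂/V₁)/ln(z₂/z₁) = ln(25.2/12.4)/ln(43.6/6.0) = 0.70915/1.98330 = 0.3576
Extrapolate from 43.6 m to 105.0 m: V₃ = 25.2 × (105.0/43.6)^0.3576 = 25.2 × 1.3692 = 34.5050 m/s

34.5 m/s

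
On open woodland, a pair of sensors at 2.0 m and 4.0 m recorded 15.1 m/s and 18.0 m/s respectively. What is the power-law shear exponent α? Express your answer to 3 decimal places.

α ≈ 0.253

Power law: V₂/V₁ = (z₂/z₁)^α ⇒ α = ln(V₂/V₁) / ln(z₂/z₁)
α = ln(18.0/15.1) / ln(4.0/2.0) = ln(1.1921) / ln(2.0000)
  = 0.17568 / 0.69315 = 0.25345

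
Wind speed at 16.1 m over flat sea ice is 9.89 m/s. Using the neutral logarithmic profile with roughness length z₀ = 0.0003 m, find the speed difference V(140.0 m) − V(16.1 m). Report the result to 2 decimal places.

Log law: V₂ = V₁ · ln(z₂/z₀)/ln(z₁/z₀) = 9.89 × 13.0534/10.8905 = 11.8541 m/s
ΔV = 11.8541 − 9.89 = 1.9641 m/s

1.96 m/s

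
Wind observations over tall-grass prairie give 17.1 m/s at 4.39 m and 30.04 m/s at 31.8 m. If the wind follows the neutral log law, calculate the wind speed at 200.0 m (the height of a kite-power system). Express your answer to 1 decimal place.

Log law: V ∝ ln(z/z₀). From the pair, with r = V₁/V₂ = 0.56924,
ln z₀ = (ln z₁ − r·ln z₂)/(1 − r) = (1.4793 − 0.56924×3.4595)/0.43076 = -1.1374 → z₀ = 0.3207 m
V₃ = V₁ · ln(z₃/z₀)/ln(z₁/z₀) = 17.1 × 6.4357/2.6167 = 42.0567 m/s

42.1 m/s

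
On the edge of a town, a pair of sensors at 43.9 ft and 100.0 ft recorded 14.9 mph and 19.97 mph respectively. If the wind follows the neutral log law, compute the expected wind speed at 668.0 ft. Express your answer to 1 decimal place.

Log law: V ∝ ln(z/z₀). From the pair, with r = V₁/V₂ = 0.74612,
ln z₀ = (ln z₁ − r·ln z₂)/(1 − r) = (3.7819 − 0.74612×4.6052)/0.25388 = 1.3625 → z₀ = 3.906 ft
V₃ = V₁ · ln(z₃/z₀)/ln(z₁/z₀) = 14.9 × 5.1418/2.4194 = 31.6657 mph

31.7 mph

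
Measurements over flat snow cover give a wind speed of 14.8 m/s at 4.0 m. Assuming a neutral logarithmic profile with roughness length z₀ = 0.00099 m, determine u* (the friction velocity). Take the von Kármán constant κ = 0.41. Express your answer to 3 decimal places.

u* ≈ 0.731 m/s

Log law: V(z) = (u*/κ) · ln(z/z₀) ⇒ u* = κ · V / ln(z/z₀)
u* = 0.41 × 14.8 / ln(4.0/0.00099) = 0.41 × 14.8 / 8.3041
   = 6.0680 / 8.3041 = 0.7307 m/s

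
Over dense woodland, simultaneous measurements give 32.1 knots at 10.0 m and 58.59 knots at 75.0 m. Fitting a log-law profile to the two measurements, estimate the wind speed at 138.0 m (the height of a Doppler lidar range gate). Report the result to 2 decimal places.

Log law: V ∝ ln(z/z₀). From the pair, with r = V₁/V₂ = 0.54788,
ln z₀ = (ln z₁ − r·ln z₂)/(1 − r) = (2.3026 − 0.54788×4.3175)/0.45212 = -0.1390 → z₀ = 0.8702 m
V₃ = V₁ · ln(z₃/z₀)/ln(z₁/z₀) = 32.1 × 5.0663/2.4416 = 66.6066 knots

66.61 knots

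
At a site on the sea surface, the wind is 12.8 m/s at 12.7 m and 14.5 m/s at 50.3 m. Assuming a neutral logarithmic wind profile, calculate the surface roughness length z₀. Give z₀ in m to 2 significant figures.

Log law: V(z) ∝ ln(z/z₀). With r = V₁/V₂ = 12.8/14.5 = 0.88276,
r · ln(z₂/z₀) = ln(z₁/z₀) ⇒ ln z₀ = (ln z₁ − r·ln z₂)/(1 − r)
ln z₀ = (2.54160 − 0.88276×3.91801) / 0.11724 = -7.8219
z₀ = exp(-7.8219) = 0.0004009 m

z₀ ≈ 0.00040 m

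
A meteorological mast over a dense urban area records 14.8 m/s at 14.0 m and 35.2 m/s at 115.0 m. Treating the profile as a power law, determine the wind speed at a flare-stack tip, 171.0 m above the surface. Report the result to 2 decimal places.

41.44 m/s

First find α: α = ln(V₂/V₁)/ln(z₂/z₁) = ln(35.2/14.8)/ln(115.0/14.0) = 0.86642/2.10587 = 0.4114
Extrapolate from 115.0 m to 171.0 m: V₃ = 35.2 × (171.0/115.0)^0.4114 = 35.2 × 1.1773 = 41.4411 m/s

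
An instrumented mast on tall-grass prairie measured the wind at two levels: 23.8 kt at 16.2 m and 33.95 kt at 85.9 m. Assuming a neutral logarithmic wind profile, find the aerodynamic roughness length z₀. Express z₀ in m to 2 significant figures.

Log law: V(z) ∝ ln(z/z₀). With r = V₁/V₂ = 23.8/33.95 = 0.70103,
r · ln(z₂/z₀) = ln(z₁/z₀) ⇒ ln z₀ = (ln z₁ − r·ln z₂)/(1 − r)
ln z₀ = (2.78501 − 0.70103×4.45318) / 0.29897 = -1.1266
z₀ = exp(-1.1266) = 0.3241 m

z₀ ≈ 0.32 m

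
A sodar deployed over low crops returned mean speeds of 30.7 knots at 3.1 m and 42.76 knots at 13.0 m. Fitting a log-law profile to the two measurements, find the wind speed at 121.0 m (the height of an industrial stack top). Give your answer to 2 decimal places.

61.53 knots

Log law: V ∝ ln(z/z₀). From the pair, with r = V₁/V₂ = 0.71796,
ln z₀ = (ln z₁ − r·ln z₂)/(1 − r) = (1.1314 − 0.71796×2.5649)/0.28204 = -2.5178 → z₀ = 0.08063 m
V₃ = V₁ · ln(z₃/z₀)/ln(z₁/z₀) = 30.7 × 7.3136/3.6492 = 61.5274 knots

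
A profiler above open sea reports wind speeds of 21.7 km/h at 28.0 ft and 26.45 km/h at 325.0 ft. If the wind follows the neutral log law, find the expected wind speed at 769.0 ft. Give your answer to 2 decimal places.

28.12 km/h

Log law: V ∝ ln(z/z₀). From the pair, with r = V₁/V₂ = 0.82042,
ln z₀ = (ln z₁ − r·ln z₂)/(1 − r) = (3.3322 − 0.82042×5.7838)/0.17958 = -7.8678 → z₀ = 0.0003829 ft
V₃ = V₁ · ln(z₃/z₀)/ln(z₁/z₀) = 21.7 × 14.5129/11.2000 = 28.1187 km/h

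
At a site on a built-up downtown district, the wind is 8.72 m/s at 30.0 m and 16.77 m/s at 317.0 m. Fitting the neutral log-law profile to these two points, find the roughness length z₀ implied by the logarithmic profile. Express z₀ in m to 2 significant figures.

z₀ ≈ 2.3 m

Log law: V(z) ∝ ln(z/z₀). With r = V₁/V₂ = 8.72/16.77 = 0.51998,
r · ln(z₂/z₀) = ln(z₁/z₀) ⇒ ln z₀ = (ln z₁ − r·ln z₂)/(1 − r)
ln z₀ = (3.40120 − 0.51998×5.75890) / 0.48002 = 0.8473
z₀ = exp(0.8473) = 2.333 m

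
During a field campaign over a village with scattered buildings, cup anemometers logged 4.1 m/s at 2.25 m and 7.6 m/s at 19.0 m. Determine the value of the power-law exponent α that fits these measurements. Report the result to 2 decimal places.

α ≈ 0.29

Power law: V₂/V₁ = (z₂/z₁)^α ⇒ α = ln(V₂/V₁) / ln(z₂/z₁)
α = ln(7.6/4.1) / ln(19.0/2.25) = ln(1.8537) / ln(8.4444)
  = 0.61716 / 2.13351 = 0.28927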